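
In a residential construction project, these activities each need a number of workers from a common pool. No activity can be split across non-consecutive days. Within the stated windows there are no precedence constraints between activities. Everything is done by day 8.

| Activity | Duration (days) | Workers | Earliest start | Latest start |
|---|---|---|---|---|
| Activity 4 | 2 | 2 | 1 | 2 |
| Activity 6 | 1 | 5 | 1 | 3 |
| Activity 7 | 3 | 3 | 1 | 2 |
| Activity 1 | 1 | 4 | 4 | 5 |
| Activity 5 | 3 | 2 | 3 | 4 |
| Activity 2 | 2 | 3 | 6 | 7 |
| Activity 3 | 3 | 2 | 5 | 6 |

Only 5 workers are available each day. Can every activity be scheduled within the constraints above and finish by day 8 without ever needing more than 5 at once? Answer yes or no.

The minimum achievable peak is 6; 5 < 6, so no feasible schedule stays within the cap.

no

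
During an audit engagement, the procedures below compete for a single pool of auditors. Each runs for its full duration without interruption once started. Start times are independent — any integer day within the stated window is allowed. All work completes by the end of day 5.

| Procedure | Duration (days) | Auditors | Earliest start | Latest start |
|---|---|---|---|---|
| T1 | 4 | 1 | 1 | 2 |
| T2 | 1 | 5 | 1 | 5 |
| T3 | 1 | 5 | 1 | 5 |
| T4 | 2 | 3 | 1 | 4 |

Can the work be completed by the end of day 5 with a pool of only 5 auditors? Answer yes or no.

no

The minimum achievable peak is 6; 5 < 6, so no feasible schedule stays within the cap.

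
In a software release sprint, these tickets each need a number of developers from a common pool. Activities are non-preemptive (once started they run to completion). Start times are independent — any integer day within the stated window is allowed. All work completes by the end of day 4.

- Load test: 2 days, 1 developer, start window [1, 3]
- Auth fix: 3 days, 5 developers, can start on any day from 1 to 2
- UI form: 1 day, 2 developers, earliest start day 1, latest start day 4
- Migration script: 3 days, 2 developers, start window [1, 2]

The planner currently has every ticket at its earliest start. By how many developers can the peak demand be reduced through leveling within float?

Early-start peak: d1:10  d2:8  d3:7  d4:0 ⇒ 10.
Leveled (Load test@1, Auth fix@1, UI form@1, Migration script@2): d1:8  d2:8  d3:7  d4:2 ⇒ 8.
Reduction 10 − 8 = 2.

2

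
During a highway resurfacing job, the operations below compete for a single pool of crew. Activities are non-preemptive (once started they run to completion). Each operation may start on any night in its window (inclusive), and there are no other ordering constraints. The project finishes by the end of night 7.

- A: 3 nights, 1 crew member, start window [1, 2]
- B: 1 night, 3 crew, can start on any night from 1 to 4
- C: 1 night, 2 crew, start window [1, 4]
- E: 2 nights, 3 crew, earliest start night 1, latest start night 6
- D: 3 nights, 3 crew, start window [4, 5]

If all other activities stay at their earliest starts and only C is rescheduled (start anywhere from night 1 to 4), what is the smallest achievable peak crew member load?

7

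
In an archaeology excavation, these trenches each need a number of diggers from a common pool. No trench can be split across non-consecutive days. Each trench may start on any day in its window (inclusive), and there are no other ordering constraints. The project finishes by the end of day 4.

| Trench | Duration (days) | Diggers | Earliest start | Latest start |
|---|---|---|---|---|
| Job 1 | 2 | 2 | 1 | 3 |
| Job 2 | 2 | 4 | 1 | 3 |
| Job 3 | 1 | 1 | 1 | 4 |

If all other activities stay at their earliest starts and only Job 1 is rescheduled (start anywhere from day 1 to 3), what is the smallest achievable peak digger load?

5

Job 1@1: d1:7  d2:6  d3:0  d4:0 → peak 7
Job 1@2: d1:5  d2:6  d3:2  d4:0 → peak 6
Job 1@3: d1:5  d2:4  d3:2  d4:2 → peak 5
Best is Job 1@3, peak 5.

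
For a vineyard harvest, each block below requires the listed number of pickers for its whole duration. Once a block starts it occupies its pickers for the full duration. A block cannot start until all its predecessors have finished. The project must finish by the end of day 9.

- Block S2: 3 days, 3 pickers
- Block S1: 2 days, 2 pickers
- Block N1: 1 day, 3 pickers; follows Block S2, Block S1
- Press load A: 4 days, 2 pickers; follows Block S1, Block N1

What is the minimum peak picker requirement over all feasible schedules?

5

Schedule Block S2@1, Block S1@1, Block N1@4, Press load A@5: d1:5  d2:5  d3:3  d4:3  d5:2  d6:2  d7:2  d8:2  d9:0 — peak 5.
No arrangement of the 10 feasible schedules does better.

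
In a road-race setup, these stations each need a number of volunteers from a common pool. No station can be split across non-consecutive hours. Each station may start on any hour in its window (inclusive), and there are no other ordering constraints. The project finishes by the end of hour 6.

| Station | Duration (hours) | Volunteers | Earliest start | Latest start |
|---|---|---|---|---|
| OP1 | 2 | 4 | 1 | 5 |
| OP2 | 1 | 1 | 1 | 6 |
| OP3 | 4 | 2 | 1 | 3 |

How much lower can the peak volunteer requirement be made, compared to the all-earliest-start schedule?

3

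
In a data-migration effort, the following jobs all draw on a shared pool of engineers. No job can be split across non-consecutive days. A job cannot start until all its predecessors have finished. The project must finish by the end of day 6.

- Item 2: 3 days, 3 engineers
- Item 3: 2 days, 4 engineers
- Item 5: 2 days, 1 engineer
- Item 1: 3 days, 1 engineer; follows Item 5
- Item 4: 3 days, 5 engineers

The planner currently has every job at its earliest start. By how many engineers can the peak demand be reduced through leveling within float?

5

Early-start peak: d1:13  d2:13  d3:9  d4:1  d5:1  d6:0 ⇒ 13.
Leveled (Item 2@1, Item 3@1, Item 5@1, Item 1@3, Item 4@4): d1:8  d2:8  d3:4  d4:6  d5:6  d6:5 ⇒ 8.
Reduction 13 − 8 = 5.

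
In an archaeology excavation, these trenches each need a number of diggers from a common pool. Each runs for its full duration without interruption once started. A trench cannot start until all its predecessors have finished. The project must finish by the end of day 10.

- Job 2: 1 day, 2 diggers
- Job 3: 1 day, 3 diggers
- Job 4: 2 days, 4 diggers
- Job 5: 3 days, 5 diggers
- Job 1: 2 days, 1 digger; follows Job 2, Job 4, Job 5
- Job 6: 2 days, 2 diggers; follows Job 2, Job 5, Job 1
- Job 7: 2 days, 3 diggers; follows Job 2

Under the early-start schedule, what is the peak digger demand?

Early-start schedule: Job 2@1, Job 3@1, Job 4@1, Job 5@1, Job 1@4, Job 6@6, Job 7@2.
Load per day: day 1: 14, day 2: 12, day 3: 8, day 4: 1, day 5: 1, day 6: 2, day 7: 2, day 8: 0, day 9: 0, day 10: 0.
Peak is 14.

14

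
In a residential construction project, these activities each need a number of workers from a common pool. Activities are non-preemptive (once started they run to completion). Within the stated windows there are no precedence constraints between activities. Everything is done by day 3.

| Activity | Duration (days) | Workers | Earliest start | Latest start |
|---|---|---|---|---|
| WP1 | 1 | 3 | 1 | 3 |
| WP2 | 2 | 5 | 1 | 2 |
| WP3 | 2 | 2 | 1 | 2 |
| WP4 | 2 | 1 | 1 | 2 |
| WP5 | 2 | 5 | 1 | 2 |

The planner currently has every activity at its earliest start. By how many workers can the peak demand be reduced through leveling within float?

3

Early-start peak: d1:16  d2:13  d3:0 ⇒ 16.
Leveled (WP1@1, WP2@1, WP3@1, WP4@1, WP5@2): d1:11  d2:13  d3:5 ⇒ 13.
Reduction 16 − 13 = 3.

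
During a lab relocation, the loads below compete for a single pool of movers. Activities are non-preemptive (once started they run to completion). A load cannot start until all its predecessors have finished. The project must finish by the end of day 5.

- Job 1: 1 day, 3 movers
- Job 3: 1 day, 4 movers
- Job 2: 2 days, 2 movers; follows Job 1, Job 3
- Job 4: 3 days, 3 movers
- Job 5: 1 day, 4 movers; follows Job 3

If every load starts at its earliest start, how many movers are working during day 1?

At early start, day 1 has: Job 1, Job 3, Job 4.
Demand: 3 + 4 + 3 = 10.

10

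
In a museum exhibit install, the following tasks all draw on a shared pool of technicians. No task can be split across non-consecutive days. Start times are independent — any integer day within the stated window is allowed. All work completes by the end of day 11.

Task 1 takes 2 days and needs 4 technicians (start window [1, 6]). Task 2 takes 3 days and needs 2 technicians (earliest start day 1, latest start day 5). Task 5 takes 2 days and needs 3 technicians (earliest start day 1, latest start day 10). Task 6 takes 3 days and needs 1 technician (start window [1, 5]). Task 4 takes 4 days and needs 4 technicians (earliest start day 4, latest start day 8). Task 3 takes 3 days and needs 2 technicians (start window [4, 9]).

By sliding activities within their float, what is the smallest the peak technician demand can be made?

Early-start (Task 1@1, Task 2@1, Task 5@1, Task 6@1, Task 4@4, Task 3@4) gives peak 10: d1:10  d2:10  d3:3  d4:6  d5:6  d6:6  d7:4  d8:0  d9:0  d10:0  d11:0.
Shift Task 2→3, Task 5→3, Task 6→5, Task 4→8, Task 3→5.
Schedule Task 1@1, Task 2@3, Task 5@3, Task 6@5, Task 4@8, Task 3@5: d1:4  d2:4  d3:5  d4:5  d5:5  d6:3  d7:3  d8:4  d9:4  d10:4  d11:4 — peak 5.
Total technician-days = 45 over 11 days ⇒ peak ≥ ⌈45/11⌉ = 5, so 5 is optimal.

5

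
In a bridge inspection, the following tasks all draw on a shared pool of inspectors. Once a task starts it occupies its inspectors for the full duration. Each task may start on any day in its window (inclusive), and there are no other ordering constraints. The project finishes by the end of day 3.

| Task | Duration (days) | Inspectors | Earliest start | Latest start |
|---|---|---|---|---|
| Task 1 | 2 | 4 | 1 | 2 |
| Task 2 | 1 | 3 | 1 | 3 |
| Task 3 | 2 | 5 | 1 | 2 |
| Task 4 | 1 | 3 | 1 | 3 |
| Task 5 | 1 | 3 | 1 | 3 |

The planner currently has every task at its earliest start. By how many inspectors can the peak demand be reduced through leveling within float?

Early-start peak: d1:18  d2:9  d3:0 ⇒ 18.
Leveled (Task 1@1, Task 2@3, Task 3@1, Task 4@3, Task 5@3): d1:9  d2:9  d3:9 ⇒ 9.
Reduction 18 − 9 = 9.

9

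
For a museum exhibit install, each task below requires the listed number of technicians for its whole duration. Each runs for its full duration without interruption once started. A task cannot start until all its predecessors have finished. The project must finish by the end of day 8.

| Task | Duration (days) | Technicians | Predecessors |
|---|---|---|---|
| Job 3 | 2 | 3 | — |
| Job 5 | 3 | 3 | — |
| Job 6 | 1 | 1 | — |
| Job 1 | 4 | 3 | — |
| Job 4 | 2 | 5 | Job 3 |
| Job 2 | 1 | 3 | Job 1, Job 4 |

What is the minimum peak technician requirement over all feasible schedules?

Early-start (Job 3@1, Job 5@1, Job 6@1, Job 1@1, Job 4@3, Job 2@5) gives peak 11: d1:10  d2:9  d3:11  d4:8  d5:3  d6:0  d7:0  d8:0.
Shift Job 5→3, Job 1→2, Job 4→6, Job 2→8.
Schedule Job 3@1, Job 5@3, Job 6@1, Job 1@2, Job 4@6, Job 2@8: d1:4  d2:6  d3:6  d4:6  d5:6  d6:5  d7:5  d8:3 — peak 6.
Total technician-days = 41 over 8 days ⇒ peak ≥ ⌈41/8⌉ = 6, so 6 is optimal.

6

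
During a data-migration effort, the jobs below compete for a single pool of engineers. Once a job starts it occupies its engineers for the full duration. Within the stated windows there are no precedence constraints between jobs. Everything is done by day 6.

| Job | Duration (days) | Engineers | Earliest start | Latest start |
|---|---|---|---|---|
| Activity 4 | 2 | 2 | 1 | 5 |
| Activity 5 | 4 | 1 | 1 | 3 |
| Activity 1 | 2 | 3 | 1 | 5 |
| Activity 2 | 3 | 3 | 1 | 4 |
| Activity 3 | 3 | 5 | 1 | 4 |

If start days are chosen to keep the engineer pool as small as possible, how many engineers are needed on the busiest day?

7

Early-start (Activity 4@1, Activity 5@1, Activity 1@1, Activity 2@1, Activity 3@1) gives peak 14: d1:14  d2:14  d3:9  d4:1  d5:0  d6:0.
Shift Activity 5→3, Activity 1→4, Activity 2→4.
Schedule Activity 4@1, Activity 5@3, Activity 1@4, Activity 2@4, Activity 3@1: d1:7  d2:7  d3:6  d4:7  d5:7  d6:4 — peak 7.
Total engineer-days = 38 over 6 days ⇒ peak ≥ ⌈38/6⌉ = 7, so 7 is optimal.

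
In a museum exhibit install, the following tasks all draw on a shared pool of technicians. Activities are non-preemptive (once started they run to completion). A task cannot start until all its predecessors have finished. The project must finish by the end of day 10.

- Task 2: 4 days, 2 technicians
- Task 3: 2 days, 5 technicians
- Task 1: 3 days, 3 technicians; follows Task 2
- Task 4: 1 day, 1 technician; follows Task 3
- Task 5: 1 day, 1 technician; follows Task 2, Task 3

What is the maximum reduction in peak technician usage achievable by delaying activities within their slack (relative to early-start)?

Early-start peak: d1:7  d2:7  d3:3  d4:2  d5:4  d6:3  d7:3  d8:0  d9:0  d10:0 ⇒ 7.
Leveled (Task 2@1, Task 3@5, Task 1@7, Task 4@7, Task 5@7): d1:2  d2:2  d3:2  d4:2  d5:5  d6:5  d7:5  d8:3  d9:3  d10:0 ⇒ 5.
Reduction 7 − 5 = 2.

2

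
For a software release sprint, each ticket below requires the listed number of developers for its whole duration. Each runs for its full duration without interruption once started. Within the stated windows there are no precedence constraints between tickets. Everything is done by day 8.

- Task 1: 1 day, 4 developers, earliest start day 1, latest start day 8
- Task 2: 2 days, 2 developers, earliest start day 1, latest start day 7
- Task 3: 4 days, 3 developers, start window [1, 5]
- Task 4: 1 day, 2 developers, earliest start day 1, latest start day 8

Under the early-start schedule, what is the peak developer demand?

11

Early-start schedule: Task 1@1, Task 2@1, Task 3@1, Task 4@1.
Load per day: day 1: 11, day 2: 5, day 3: 3, day 4: 3, day 5: 0, day 6: 0, day 7: 0, day 8: 0.
Peak is 11.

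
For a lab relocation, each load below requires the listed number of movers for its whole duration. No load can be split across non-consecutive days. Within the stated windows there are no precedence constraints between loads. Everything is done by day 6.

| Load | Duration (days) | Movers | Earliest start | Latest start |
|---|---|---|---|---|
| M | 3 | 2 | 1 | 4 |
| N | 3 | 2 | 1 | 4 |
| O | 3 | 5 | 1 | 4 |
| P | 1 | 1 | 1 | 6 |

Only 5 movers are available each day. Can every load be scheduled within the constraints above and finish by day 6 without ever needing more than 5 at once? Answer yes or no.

Schedule M@1, N@1, O@4, P@1: d1:5  d2:4  d3:4  d4:5  d5:5  d6:5 — peak 5 ≤ 5.

yes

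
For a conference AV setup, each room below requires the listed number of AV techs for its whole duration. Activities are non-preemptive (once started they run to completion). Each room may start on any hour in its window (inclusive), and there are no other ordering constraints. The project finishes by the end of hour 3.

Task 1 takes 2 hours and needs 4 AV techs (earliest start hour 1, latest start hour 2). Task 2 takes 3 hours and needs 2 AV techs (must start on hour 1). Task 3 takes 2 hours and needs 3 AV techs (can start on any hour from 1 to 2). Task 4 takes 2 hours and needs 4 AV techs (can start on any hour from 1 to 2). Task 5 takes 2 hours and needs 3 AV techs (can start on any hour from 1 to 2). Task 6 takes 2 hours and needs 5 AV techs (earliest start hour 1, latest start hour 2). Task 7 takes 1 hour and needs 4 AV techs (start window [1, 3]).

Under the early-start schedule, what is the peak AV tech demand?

25

Early-start schedule: Task 1@1, Task 2@1, Task 3@1, Task 4@1, Task 5@1, Task 6@1, Task 7@1.
Load per hour: hour 1: 25, hour 2: 21, hour 3: 2.
Peak is 25.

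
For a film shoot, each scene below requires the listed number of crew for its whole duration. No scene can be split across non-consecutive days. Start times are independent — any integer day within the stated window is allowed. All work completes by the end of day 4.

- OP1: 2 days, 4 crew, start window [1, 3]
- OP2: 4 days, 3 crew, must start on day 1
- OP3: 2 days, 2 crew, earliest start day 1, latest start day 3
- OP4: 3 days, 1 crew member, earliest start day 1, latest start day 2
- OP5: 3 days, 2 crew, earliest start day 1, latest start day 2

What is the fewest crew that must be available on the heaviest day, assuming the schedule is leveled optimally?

Early-start (OP1@1, OP2@1, OP3@1, OP4@1, OP5@1) gives peak 12: d1:12  d2:12  d3:6  d4:3.
Shift OP3→3.
Schedule OP1@1, OP2@1, OP3@3, OP4@1, OP5@1: d1:10  d2:10  d3:8  d4:5 — peak 10.

10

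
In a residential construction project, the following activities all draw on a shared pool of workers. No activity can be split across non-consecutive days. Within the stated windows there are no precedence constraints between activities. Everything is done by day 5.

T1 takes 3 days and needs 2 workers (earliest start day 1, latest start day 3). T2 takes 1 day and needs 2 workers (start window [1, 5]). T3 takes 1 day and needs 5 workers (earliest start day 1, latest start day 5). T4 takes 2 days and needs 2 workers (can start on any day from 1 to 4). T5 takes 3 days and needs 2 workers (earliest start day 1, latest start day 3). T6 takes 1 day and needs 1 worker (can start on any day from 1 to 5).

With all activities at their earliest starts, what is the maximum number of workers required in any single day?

Early-start schedule: T1@1, T2@1, T3@1, T4@1, T5@1, T6@1.
Load per day: day 1: 14, day 2: 6, day 3: 4, day 4: 0, day 5: 0.
Peak is 14.

14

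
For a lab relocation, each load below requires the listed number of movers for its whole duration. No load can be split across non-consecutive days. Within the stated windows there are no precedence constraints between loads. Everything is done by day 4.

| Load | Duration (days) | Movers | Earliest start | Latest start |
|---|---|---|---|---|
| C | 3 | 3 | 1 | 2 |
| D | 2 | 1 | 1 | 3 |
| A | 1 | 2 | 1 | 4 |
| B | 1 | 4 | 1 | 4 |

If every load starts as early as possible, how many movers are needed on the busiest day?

10

Early-start schedule: C@1, D@1, A@1, B@1.
Load per day: day 1: 10, day 2: 4, day 3: 3, day 4: 0.
Peak is 10.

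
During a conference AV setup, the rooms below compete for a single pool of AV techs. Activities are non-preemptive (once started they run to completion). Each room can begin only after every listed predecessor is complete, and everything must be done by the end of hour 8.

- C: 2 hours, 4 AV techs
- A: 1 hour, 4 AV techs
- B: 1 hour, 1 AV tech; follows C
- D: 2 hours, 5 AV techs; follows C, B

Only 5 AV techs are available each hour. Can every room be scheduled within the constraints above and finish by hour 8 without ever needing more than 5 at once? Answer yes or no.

yes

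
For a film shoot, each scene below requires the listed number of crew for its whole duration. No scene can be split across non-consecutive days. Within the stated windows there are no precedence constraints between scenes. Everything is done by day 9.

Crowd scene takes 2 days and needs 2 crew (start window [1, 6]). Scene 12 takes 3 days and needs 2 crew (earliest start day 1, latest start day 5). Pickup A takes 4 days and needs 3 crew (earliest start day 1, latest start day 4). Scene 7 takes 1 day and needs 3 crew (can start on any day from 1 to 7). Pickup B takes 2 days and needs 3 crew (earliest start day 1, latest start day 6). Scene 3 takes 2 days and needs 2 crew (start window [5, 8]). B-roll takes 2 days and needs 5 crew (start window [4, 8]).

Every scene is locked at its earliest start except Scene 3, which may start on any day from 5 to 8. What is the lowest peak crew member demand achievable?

13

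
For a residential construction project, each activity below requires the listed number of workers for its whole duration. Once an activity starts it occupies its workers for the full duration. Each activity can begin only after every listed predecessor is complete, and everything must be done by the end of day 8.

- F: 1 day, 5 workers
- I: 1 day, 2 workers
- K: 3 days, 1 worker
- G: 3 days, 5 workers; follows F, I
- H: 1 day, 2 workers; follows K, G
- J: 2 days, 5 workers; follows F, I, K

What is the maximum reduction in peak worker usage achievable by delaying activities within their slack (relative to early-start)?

Early-start peak: d1:8  d2:6  d3:6  d4:10  d5:7  d6:0  d7:0  d8:0 ⇒ 10.
Leveled (F@1, I@2, K@1, G@3, H@6, J@7): d1:6  d2:3  d3:6  d4:5  d5:5  d6:2  d7:5  d8:5 ⇒ 6.
Reduction 10 − 6 = 4.

4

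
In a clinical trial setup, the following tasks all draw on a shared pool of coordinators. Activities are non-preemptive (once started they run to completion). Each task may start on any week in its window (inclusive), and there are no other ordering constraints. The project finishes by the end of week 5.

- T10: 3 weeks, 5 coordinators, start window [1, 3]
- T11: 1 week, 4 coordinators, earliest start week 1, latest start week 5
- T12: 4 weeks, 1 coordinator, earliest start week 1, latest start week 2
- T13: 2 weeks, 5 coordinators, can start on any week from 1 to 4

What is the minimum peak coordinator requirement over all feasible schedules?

9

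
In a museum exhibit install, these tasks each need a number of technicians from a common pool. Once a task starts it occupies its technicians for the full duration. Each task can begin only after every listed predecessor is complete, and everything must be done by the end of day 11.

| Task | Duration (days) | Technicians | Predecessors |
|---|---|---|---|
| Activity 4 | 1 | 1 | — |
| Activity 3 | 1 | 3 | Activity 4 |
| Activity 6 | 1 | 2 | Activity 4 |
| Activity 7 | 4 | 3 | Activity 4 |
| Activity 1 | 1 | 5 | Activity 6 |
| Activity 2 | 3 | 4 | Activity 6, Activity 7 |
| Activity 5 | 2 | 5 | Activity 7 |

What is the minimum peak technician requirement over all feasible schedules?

6

Early-start (Activity 4@1, Activity 3@2, Activity 6@2, Activity 7@2, Activity 1@3, Activity 2@6, Activity 5@6) gives peak 9: d1:1  d2:8  d3:8  d4:3  d5:3  d6:9  d7:9  d8:4  d9:0  d10:0  d11:0.
Shift Activity 6→3, Activity 1→6, Activity 2→7, Activity 5→10.
Schedule Activity 4@1, Activity 3@2, Activity 6@3, Activity 7@2, Activity 1@6, Activity 2@7, Activity 5@10: d1:1  d2:6  d3:5  d4:3  d5:3  d6:5  d7:4  d8:4  d9:4  d10:5  d11:5 — peak 6.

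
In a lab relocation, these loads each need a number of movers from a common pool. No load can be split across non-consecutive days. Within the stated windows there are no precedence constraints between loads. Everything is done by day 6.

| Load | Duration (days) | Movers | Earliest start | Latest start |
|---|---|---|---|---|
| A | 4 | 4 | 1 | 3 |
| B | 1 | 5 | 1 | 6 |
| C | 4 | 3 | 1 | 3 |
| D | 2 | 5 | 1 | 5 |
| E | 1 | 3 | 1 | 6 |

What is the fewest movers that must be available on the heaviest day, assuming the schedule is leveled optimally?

9

Early-start (A@1, B@1, C@1, D@1, E@1) gives peak 20: d1:20  d2:12  d3:7  d4:7  d5:0  d6:0.
Shift C→2, D→5, E→6.
Schedule A@1, B@1, C@2, D@5, E@6: d1:9  d2:7  d3:7  d4:7  d5:8  d6:8 — peak 9.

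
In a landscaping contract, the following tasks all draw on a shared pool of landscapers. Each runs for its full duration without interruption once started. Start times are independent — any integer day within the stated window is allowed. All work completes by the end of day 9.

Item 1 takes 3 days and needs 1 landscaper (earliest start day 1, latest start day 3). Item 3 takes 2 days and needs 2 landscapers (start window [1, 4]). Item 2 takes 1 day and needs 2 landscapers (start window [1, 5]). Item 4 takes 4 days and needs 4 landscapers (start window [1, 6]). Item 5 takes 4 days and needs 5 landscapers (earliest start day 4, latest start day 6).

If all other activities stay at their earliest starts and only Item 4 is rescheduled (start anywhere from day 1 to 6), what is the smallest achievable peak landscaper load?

9

Item 4@1: d1:9  d2:7  d3:5  d4:9  d5:5  d6:5  d7:5  d8:0  d9:0 → peak 9
Item 4@2: d1:5  d2:7  d3:5  d4:9  d5:9  d6:5  d7:5  d8:0  d9:0 → peak 9
Item 4@3: d1:5  d2:3  d3:5  d4:9  d5:9  d6:9  d7:5  d8:0  d9:0 → peak 9
Item 4@4: d1:5  d2:3  d3:1  d4:9  d5:9  d6:9  d7:9  d8:0  d9:0 → peak 9
Item 4@5: d1:5  d2:3  d3:1  d4:5  d5:9  d6:9  d7:9  d8:4  d9:0 → peak 9
Item 4@6: d1:5  d2:3  d3:1  d4:5  d5:5  d6:9  d7:9  d8:4  d9:4 → peak 9
Best is Item 4@1, peak 9.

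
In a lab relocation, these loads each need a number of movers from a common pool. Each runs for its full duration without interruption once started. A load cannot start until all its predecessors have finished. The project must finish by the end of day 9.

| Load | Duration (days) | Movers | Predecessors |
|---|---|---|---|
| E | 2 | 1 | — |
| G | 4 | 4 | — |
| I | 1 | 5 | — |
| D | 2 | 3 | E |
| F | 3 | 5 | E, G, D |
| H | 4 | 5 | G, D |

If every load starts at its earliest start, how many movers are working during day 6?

10

At early start, day 6 has: F, H.
Demand: 5 + 5 = 10.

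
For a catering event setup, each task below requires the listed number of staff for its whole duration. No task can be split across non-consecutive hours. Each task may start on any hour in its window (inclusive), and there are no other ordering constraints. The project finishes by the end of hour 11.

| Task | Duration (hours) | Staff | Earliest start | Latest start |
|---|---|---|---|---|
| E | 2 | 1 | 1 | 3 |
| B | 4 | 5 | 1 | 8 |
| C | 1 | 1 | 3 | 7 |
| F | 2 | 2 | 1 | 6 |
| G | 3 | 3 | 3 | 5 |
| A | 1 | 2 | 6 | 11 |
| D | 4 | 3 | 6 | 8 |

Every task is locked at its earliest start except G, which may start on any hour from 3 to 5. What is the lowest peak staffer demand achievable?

8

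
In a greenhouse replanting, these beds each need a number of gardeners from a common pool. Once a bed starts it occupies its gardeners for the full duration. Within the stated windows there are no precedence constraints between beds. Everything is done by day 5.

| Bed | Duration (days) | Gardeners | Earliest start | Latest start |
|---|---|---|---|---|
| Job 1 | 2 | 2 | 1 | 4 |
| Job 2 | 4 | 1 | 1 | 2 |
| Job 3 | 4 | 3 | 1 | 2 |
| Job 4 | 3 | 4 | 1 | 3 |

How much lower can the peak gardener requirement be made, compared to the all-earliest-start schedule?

2

Early-start peak: d1:10  d2:10  d3:8  d4:4  d5:0 ⇒ 10.
Leveled (Job 1@1, Job 2@1, Job 3@1, Job 4@3): d1:6  d2:6  d3:8  d4:8  d5:4 ⇒ 8.
Reduction 10 − 8 = 2.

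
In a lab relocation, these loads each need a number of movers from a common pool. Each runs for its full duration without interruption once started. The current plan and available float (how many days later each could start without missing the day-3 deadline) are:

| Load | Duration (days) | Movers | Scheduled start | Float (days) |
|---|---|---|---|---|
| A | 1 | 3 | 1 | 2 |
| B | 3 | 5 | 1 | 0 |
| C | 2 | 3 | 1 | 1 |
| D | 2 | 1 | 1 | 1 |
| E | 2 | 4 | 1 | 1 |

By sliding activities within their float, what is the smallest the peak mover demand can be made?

Early-start (A@1, B@1, C@1, D@1, E@1) gives peak 16: d1:16  d2:13  d3:5.
Shift E→2.
Schedule A@1, B@1, C@1, D@1, E@2: d1:12  d2:13  d3:9 — peak 13.
No arrangement of the 24 feasible schedules does better.

13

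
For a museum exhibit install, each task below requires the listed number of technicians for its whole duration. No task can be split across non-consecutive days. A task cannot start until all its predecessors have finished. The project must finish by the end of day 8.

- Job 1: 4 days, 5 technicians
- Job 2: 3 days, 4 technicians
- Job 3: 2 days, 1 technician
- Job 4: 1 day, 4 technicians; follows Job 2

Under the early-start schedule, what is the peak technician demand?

10

Early-start schedule: Job 1@1, Job 2@1, Job 3@1, Job 4@4.
Load per day: day 1: 10, day 2: 10, day 3: 9, day 4: 9, day 5: 0, day 6: 0, day 7: 0, day 8: 0.
Peak is 10.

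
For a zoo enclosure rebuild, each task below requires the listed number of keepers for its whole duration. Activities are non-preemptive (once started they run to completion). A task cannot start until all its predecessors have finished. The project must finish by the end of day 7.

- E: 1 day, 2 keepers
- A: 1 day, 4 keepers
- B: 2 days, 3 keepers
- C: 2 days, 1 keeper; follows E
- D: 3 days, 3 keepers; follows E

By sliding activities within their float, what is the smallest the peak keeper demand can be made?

4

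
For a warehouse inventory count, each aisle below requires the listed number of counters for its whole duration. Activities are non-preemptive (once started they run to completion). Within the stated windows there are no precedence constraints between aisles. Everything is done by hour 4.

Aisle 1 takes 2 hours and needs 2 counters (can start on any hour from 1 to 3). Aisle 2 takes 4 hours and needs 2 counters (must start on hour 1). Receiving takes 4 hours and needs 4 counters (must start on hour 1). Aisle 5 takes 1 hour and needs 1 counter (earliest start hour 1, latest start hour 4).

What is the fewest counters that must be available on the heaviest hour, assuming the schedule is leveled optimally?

Early-start (Aisle 1@1, Aisle 2@1, Receiving@1, Aisle 5@1) gives peak 9: h1:9  h2:8  h3:6  h4:6.
Shift Aisle 5→3.
Schedule Aisle 1@1, Aisle 2@1, Receiving@1, Aisle 5@3: h1:8  h2:8  h3:7  h4:6 — peak 8.
Total counter-hours = 29 over 4 hours ⇒ peak ≥ ⌈29/4⌉ = 8, so 8 is optimal.

8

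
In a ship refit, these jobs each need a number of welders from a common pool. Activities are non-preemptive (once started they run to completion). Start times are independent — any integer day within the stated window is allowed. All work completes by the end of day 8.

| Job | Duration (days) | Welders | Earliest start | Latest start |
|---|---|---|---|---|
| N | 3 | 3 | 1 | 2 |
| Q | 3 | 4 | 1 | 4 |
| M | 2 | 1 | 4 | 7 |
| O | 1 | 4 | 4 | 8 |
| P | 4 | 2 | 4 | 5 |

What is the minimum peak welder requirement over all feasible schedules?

Early-start (N@1, Q@1, M@4, O@4, P@4) gives peak 7: d1:7  d2:7  d3:7  d4:7  d5:3  d6:2  d7:2  d8:0.
Shift Q→4, M→7, O→8.
Schedule N@1, Q@4, M@7, O@8, P@4: d1:3  d2:3  d3:3  d4:6  d5:6  d6:6  d7:3  d8:5 — peak 6.

6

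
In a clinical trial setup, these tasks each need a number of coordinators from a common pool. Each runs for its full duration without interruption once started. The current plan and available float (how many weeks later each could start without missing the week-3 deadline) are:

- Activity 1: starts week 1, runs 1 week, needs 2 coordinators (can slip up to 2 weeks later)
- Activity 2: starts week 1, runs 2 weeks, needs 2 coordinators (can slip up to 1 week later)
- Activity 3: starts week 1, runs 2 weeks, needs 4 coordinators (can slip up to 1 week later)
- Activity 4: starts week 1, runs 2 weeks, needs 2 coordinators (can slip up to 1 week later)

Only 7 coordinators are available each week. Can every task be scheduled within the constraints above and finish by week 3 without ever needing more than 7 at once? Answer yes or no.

no

The minimum achievable peak is 8; 7 < 8, so no feasible schedule stays within the cap.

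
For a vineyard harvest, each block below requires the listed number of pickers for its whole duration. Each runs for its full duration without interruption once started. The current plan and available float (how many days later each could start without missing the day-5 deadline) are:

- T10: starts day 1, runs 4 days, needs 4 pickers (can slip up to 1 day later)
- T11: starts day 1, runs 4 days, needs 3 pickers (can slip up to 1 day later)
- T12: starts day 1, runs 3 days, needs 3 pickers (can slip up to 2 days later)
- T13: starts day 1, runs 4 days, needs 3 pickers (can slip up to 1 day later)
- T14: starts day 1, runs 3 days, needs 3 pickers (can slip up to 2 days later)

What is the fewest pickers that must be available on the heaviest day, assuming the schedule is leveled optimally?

16

Schedule T10@1, T11@1, T12@1, T13@1, T14@1: d1:16  d2:16  d3:16  d4:10  d5:0 — peak 16.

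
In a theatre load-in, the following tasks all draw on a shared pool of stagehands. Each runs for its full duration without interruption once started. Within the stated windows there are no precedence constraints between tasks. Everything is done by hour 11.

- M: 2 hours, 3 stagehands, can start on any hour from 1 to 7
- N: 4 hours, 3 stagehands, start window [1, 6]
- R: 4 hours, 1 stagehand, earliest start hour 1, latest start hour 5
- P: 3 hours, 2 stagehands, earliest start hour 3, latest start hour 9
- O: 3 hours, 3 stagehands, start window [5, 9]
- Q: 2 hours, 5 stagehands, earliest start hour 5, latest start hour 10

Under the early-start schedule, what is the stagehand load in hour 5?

At early start, hour 5 has: P, O, Q.
Demand: 2 + 3 + 5 = 10.

10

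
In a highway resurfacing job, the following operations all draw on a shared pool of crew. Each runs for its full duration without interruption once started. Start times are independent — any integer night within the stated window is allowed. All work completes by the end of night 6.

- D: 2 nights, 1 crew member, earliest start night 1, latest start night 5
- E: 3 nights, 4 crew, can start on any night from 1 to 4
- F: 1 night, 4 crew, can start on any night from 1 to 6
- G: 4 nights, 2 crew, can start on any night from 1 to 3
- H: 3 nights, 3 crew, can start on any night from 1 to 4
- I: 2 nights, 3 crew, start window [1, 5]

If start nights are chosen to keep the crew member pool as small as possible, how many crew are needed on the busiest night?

8

Early-start (D@1, E@1, F@1, G@1, H@1, I@1) gives peak 17: n1:17  n2:13  n3:9  n4:2  n5:0  n6:0.
Shift F→6, H→4, I→4.
Schedule D@1, E@1, F@6, G@1, H@4, I@4: n1:7  n2:7  n3:6  n4:8  n5:6  n6:7 — peak 8.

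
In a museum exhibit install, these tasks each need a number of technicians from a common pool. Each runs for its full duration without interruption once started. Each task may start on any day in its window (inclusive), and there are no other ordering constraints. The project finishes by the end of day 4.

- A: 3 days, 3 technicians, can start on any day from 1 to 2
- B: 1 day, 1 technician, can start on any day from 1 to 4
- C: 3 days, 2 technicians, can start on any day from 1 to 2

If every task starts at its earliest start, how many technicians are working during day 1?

At early start, day 1 has: A, B, C.
Demand: 3 + 1 + 2 = 6.

6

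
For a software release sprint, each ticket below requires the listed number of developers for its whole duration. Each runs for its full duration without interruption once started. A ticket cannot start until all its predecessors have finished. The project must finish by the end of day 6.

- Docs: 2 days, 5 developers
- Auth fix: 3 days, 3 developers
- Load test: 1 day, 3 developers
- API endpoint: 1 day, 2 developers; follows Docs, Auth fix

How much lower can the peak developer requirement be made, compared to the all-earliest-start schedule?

Early-start peak: d1:11  d2:8  d3:3  d4:2  d5:0  d6:0 ⇒ 11.
Leveled (Docs@1, Auth fix@3, Load test@6, API endpoint@6): d1:5  d2:5  d3:3  d4:3  d5:3  d6:5 ⇒ 5.
Reduction 11 − 5 = 6.

6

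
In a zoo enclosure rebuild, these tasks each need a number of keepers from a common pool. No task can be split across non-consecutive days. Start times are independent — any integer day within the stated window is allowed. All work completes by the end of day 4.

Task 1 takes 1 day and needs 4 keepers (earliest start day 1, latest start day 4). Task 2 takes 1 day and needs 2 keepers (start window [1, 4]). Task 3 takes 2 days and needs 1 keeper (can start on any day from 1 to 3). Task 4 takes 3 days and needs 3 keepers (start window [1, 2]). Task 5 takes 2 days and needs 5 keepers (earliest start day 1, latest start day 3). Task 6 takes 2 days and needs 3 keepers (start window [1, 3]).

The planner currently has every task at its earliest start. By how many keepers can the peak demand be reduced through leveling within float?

9

Early-start peak: d1:18  d2:12  d3:3  d4:0 ⇒ 18.
Leveled (Task 1@1, Task 2@1, Task 3@2, Task 4@2, Task 5@3, Task 6@1): d1:9  d2:7  d3:9  d4:8 ⇒ 9.
Reduction 18 − 9 = 9.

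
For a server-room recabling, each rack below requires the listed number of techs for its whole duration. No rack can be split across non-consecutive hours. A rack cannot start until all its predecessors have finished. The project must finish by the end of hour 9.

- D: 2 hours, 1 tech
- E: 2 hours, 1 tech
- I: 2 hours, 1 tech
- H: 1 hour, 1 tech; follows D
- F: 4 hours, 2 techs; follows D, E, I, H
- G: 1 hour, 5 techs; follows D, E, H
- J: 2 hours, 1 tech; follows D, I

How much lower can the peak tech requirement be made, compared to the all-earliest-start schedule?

3

Early-start peak: h1:3  h2:3  h3:2  h4:8  h5:2  h6:2  h7:2  h8:0  h9:0 ⇒ 8.
Leveled (D@1, E@1, I@1, H@3, F@4, G@8, J@3): h1:3  h2:3  h3:2  h4:3  h5:2  h6:2  h7:2  h8:5  h9:0 ⇒ 5.
Reduction 8 − 5 = 3.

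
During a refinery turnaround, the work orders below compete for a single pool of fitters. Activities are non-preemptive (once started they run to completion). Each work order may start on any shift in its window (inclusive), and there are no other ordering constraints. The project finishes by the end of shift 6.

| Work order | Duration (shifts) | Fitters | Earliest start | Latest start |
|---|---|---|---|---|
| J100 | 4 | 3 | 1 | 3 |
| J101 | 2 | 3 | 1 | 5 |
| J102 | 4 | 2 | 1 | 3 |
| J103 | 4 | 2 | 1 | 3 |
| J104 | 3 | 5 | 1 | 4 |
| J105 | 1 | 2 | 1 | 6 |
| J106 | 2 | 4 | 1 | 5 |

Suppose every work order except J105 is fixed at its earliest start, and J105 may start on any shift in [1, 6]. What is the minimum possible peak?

J105@1: s1:21  s2:19  s3:12  s4:7  s5:0  s6:0 → peak 21
J105@2: s1:19  s2:21  s3:12  s4:7  s5:0  s6:0 → peak 21
J105@3: s1:19  s2:19  s3:14  s4:7  s5:0  s6:0 → peak 19
J105@4: s1:19  s2:19  s3:12  s4:9  s5:0  s6:0 → peak 19
J105@5: s1:19  s2:19  s3:12  s4:7  s5:2  s6:0 → peak 19
J105@6: s1:19  s2:19  s3:12  s4:7  s5:0  s6:2 → peak 19
Best is J105@3, peak 19.

19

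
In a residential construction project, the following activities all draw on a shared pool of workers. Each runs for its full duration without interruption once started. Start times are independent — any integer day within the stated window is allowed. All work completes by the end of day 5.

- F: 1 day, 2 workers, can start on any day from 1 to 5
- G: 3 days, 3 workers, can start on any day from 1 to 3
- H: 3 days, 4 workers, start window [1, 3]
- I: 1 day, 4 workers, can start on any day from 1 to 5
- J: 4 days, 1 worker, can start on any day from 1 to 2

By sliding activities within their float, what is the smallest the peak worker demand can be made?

Early-start (F@1, G@1, H@1, I@1, J@1) gives peak 14: d1:14  d2:8  d3:8  d4:1  d5:0.
Shift H→2, I→5.
Schedule F@1, G@1, H@2, I@5, J@1: d1:6  d2:8  d3:8  d4:5  d5:4 — peak 8.

8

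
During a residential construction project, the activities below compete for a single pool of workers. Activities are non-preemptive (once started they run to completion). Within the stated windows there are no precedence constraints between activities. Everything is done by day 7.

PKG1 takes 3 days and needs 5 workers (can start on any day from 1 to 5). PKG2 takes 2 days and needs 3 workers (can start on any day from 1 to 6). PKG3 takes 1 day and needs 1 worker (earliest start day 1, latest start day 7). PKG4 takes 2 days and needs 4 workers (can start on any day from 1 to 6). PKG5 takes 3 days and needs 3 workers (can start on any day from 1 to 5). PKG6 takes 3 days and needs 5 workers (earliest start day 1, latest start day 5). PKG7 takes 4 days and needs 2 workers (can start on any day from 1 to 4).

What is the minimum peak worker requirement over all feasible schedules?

Early-start (PKG1@1, PKG2@1, PKG3@1, PKG4@1, PKG5@1, PKG6@1, PKG7@1) gives peak 23: d1:23  d2:22  d3:15  d4:2  d5:0  d6:0  d7:0.
Shift PKG4→3, PKG5→4, PKG6→5, PKG7→4.
Schedule PKG1@1, PKG2@1, PKG3@1, PKG4@3, PKG5@4, PKG6@5, PKG7@4: d1:9  d2:8  d3:9  d4:9  d5:10  d6:10  d7:7 — peak 10.

10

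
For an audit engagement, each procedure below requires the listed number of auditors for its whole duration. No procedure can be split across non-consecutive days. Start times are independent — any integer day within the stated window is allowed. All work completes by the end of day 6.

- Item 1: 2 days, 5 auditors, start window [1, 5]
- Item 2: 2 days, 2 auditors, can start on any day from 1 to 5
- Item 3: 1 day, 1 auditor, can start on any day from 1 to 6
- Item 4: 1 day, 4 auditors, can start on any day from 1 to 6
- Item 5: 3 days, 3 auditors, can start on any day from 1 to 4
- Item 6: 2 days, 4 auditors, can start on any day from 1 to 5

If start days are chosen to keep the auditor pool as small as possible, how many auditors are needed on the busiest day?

Early-start (Item 1@1, Item 2@1, Item 3@1, Item 4@1, Item 5@1, Item 6@1) gives peak 19: d1:19  d2:14  d3:3  d4:0  d5:0  d6:0.
Shift Item 3→3, Item 4→3, Item 5→4, Item 6→4.
Schedule Item 1@1, Item 2@1, Item 3@3, Item 4@3, Item 5@4, Item 6@4: d1:7  d2:7  d3:5  d4:7  d5:7  d6:3 — peak 7.

7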